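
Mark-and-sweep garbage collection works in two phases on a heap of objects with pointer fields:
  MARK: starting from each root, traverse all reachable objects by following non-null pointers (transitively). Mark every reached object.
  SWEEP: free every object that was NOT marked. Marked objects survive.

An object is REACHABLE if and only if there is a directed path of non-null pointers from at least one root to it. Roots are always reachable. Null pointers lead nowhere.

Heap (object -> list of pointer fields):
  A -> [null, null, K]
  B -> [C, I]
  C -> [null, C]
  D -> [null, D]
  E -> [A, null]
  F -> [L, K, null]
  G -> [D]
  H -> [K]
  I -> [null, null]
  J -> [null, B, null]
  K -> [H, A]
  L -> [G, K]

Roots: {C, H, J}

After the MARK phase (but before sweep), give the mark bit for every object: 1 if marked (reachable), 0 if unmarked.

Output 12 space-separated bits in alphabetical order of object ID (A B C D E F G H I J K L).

Roots: C H J
Mark C: refs=null C, marked=C
Mark H: refs=K, marked=C H
Mark J: refs=null B null, marked=C H J
Mark K: refs=H A, marked=C H J K
Mark B: refs=C I, marked=B C H J K
Mark A: refs=null null K, marked=A B C H J K
Mark I: refs=null null, marked=A B C H I J K
Unmarked (collected): D E F G L

Answer: 1 1 1 0 0 0 0 1 1 1 1 0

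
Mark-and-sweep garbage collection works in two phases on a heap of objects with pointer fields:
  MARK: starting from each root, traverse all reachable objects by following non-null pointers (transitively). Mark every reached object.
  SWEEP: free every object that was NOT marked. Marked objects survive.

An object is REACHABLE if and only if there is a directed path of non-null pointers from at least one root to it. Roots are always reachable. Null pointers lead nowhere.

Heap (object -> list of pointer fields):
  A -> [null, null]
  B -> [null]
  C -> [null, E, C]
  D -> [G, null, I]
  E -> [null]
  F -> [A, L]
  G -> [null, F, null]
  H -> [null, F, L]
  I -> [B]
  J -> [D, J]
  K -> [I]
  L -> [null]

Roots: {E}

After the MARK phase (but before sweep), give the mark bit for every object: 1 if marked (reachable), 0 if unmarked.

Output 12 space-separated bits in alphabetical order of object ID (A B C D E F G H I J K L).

Answer: 0 0 0 0 1 0 0 0 0 0 0 0

Derivation:
Roots: E
Mark E: refs=null, marked=E
Unmarked (collected): A B C D F G H I J K L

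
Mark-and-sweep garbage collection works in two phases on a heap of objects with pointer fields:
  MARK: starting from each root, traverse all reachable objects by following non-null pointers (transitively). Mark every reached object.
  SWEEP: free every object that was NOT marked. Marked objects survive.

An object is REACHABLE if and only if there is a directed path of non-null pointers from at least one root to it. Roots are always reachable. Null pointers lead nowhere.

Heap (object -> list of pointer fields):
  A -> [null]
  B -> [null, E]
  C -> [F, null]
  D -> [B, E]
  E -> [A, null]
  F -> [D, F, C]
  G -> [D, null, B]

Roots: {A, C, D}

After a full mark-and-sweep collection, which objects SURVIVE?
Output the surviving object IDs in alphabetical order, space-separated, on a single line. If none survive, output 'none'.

Roots: A C D
Mark A: refs=null, marked=A
Mark C: refs=F null, marked=A C
Mark D: refs=B E, marked=A C D
Mark F: refs=D F C, marked=A C D F
Mark B: refs=null E, marked=A B C D F
Mark E: refs=A null, marked=A B C D E F
Unmarked (collected): G

Answer: A B C D E F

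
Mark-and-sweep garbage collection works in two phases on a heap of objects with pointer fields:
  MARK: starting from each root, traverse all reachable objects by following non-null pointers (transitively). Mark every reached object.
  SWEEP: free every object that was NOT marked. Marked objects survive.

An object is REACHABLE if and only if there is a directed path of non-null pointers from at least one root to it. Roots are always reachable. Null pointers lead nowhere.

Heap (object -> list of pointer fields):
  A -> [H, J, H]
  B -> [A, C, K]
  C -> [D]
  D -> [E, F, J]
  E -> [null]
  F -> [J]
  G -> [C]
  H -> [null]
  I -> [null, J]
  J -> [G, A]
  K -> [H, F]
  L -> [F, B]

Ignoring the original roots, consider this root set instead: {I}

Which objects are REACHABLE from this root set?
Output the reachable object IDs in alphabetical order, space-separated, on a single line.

Answer: A C D E F G H I J

Derivation:
Roots: I
Mark I: refs=null J, marked=I
Mark J: refs=G A, marked=I J
Mark G: refs=C, marked=G I J
Mark A: refs=H J H, marked=A G I J
Mark C: refs=D, marked=A C G I J
Mark H: refs=null, marked=A C G H I J
Mark D: refs=E F J, marked=A C D G H I J
Mark E: refs=null, marked=A C D E G H I J
Mark F: refs=J, marked=A C D E F G H I J
Unmarked (collected): B K L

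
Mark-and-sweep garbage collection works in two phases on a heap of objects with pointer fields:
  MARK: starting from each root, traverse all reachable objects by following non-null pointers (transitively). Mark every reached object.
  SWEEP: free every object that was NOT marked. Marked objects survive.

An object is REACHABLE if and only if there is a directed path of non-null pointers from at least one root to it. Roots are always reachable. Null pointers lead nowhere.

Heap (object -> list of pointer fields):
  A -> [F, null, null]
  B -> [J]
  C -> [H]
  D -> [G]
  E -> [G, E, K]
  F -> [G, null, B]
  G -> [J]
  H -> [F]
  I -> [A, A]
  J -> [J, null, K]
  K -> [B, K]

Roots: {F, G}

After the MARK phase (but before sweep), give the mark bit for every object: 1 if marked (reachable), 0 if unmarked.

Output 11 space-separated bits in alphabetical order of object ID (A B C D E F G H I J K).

Answer: 0 1 0 0 0 1 1 0 0 1 1

Derivation:
Roots: F G
Mark F: refs=G null B, marked=F
Mark G: refs=J, marked=F G
Mark B: refs=J, marked=B F G
Mark J: refs=J null K, marked=B F G J
Mark K: refs=B K, marked=B F G J K
Unmarked (collected): A C D E H I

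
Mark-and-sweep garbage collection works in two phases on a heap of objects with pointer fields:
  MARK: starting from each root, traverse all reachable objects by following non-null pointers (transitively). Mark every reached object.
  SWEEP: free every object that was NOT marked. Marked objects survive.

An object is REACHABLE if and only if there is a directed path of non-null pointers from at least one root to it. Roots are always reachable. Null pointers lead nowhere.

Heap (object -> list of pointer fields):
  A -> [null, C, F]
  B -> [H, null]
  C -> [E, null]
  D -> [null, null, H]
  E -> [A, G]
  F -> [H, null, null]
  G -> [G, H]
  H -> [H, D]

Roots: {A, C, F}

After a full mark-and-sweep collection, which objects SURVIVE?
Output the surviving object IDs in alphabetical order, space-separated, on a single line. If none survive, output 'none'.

Answer: A C D E F G H

Derivation:
Roots: A C F
Mark A: refs=null C F, marked=A
Mark C: refs=E null, marked=A C
Mark F: refs=H null null, marked=A C F
Mark E: refs=A G, marked=A C E F
Mark H: refs=H D, marked=A C E F H
Mark G: refs=G H, marked=A C E F G H
Mark D: refs=null null H, marked=A C D E F G H
Unmarked (collected): B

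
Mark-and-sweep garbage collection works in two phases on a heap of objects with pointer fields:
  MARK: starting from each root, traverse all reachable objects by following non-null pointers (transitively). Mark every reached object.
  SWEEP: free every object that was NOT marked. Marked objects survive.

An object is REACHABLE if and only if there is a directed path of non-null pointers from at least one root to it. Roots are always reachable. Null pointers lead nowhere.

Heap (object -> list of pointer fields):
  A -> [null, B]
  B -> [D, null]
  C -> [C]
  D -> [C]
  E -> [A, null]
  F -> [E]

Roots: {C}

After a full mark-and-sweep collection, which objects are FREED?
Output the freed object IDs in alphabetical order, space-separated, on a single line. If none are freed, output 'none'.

Roots: C
Mark C: refs=C, marked=C
Unmarked (collected): A B D E F

Answer: A B D E F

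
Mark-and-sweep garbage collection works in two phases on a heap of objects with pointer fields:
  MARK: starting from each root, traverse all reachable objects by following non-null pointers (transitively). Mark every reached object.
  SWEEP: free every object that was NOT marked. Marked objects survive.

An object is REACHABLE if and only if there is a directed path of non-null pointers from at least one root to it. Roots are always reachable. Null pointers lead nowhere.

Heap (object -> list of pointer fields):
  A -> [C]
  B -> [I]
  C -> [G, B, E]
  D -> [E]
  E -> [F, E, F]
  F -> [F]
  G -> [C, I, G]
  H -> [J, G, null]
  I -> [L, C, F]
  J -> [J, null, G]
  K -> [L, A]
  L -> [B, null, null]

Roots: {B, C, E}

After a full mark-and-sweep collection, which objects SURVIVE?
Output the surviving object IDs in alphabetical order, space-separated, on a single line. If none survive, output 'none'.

Answer: B C E F G I L

Derivation:
Roots: B C E
Mark B: refs=I, marked=B
Mark C: refs=G B E, marked=B C
Mark E: refs=F E F, marked=B C E
Mark I: refs=L C F, marked=B C E I
Mark G: refs=C I G, marked=B C E G I
Mark F: refs=F, marked=B C E F G I
Mark L: refs=B null null, marked=B C E F G I L
Unmarked (collected): A D H J K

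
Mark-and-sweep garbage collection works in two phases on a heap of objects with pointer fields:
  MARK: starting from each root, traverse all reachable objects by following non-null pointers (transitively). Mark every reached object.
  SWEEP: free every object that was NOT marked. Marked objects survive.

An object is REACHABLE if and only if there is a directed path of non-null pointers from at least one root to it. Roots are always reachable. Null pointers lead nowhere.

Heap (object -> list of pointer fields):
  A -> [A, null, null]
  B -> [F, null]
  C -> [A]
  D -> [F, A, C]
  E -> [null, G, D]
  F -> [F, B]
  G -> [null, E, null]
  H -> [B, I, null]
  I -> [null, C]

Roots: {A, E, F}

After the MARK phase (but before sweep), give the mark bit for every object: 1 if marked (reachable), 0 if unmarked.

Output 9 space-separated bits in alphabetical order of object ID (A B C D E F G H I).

Answer: 1 1 1 1 1 1 1 0 0

Derivation:
Roots: A E F
Mark A: refs=A null null, marked=A
Mark E: refs=null G D, marked=A E
Mark F: refs=F B, marked=A E F
Mark G: refs=null E null, marked=A E F G
Mark D: refs=F A C, marked=A D E F G
Mark B: refs=F null, marked=A B D E F G
Mark C: refs=A, marked=A B C D E F G
Unmarked (collected): H I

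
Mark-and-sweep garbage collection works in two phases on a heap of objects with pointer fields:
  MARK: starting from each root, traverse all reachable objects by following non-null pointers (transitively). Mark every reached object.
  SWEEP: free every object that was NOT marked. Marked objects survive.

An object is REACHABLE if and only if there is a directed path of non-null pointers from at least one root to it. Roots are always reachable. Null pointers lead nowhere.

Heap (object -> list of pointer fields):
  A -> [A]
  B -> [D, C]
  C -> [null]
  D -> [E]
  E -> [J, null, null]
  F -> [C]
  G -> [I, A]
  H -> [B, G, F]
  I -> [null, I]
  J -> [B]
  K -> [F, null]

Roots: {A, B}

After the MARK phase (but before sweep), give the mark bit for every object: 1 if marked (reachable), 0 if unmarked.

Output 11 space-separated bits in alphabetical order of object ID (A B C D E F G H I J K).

Roots: A B
Mark A: refs=A, marked=A
Mark B: refs=D C, marked=A B
Mark D: refs=E, marked=A B D
Mark C: refs=null, marked=A B C D
Mark E: refs=J null null, marked=A B C D E
Mark J: refs=B, marked=A B C D E J
Unmarked (collected): F G H I K

Answer: 1 1 1 1 1 0 0 0 0 1 0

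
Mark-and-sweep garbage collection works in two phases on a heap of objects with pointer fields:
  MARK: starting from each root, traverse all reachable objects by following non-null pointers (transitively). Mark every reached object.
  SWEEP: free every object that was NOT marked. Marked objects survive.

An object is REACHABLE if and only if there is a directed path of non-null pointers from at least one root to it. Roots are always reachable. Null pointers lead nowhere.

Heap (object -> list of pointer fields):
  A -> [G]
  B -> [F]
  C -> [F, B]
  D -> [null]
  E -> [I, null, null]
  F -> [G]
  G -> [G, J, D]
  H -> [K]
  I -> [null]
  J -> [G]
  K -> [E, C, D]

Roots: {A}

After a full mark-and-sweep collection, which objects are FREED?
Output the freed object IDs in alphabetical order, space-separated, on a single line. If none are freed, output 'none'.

Answer: B C E F H I K

Derivation:
Roots: A
Mark A: refs=G, marked=A
Mark G: refs=G J D, marked=A G
Mark J: refs=G, marked=A G J
Mark D: refs=null, marked=A D G J
Unmarked (collected): B C E F H I K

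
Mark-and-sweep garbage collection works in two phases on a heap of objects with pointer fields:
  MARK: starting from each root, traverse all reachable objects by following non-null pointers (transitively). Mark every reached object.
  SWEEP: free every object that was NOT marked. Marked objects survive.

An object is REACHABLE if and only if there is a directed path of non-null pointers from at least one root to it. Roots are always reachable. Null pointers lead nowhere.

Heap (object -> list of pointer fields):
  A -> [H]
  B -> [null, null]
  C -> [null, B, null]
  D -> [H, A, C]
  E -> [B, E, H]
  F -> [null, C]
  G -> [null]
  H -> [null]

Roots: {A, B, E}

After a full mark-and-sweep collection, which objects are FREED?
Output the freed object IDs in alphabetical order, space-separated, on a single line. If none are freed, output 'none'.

Roots: A B E
Mark A: refs=H, marked=A
Mark B: refs=null null, marked=A B
Mark E: refs=B E H, marked=A B E
Mark H: refs=null, marked=A B E H
Unmarked (collected): C D F G

Answer: C D F G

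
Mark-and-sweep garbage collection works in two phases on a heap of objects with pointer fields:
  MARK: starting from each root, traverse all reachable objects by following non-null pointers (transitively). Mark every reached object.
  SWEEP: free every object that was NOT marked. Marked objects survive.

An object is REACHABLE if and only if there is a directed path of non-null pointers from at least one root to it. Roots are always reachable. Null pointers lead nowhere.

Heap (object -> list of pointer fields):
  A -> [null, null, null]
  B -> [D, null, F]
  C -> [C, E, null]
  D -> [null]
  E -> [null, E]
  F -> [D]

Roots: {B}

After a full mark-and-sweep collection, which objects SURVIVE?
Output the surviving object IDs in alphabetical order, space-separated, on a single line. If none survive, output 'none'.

Answer: B D F

Derivation:
Roots: B
Mark B: refs=D null F, marked=B
Mark D: refs=null, marked=B D
Mark F: refs=D, marked=B D F
Unmarked (collected): A C E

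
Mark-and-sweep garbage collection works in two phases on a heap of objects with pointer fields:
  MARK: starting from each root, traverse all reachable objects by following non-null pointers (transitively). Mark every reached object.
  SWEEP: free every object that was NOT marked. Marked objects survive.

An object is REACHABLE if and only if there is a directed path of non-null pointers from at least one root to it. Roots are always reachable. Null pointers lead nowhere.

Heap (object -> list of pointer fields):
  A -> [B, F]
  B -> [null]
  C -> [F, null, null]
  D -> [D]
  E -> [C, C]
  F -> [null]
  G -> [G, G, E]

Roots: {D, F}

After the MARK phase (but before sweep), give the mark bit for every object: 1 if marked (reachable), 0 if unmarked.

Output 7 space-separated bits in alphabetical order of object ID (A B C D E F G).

Answer: 0 0 0 1 0 1 0

Derivation:
Roots: D F
Mark D: refs=D, marked=D
Mark F: refs=null, marked=D F
Unmarked (collected): A B C E G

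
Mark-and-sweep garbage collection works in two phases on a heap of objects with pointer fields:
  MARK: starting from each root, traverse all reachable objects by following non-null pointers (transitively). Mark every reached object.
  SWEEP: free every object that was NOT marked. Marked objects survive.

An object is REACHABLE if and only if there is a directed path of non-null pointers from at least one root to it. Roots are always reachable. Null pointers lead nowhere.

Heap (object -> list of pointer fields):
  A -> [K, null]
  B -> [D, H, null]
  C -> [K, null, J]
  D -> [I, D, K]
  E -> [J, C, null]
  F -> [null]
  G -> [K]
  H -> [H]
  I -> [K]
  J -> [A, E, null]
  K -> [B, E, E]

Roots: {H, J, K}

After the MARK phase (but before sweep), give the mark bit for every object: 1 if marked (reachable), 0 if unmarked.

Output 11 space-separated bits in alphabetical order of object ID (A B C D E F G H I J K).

Answer: 1 1 1 1 1 0 0 1 1 1 1

Derivation:
Roots: H J K
Mark H: refs=H, marked=H
Mark J: refs=A E null, marked=H J
Mark K: refs=B E E, marked=H J K
Mark A: refs=K null, marked=A H J K
Mark E: refs=J C null, marked=A E H J K
Mark B: refs=D H null, marked=A B E H J K
Mark C: refs=K null J, marked=A B C E H J K
Mark D: refs=I D K, marked=A B C D E H J K
Mark I: refs=K, marked=A B C D E H I J K
Unmarked (collected): F G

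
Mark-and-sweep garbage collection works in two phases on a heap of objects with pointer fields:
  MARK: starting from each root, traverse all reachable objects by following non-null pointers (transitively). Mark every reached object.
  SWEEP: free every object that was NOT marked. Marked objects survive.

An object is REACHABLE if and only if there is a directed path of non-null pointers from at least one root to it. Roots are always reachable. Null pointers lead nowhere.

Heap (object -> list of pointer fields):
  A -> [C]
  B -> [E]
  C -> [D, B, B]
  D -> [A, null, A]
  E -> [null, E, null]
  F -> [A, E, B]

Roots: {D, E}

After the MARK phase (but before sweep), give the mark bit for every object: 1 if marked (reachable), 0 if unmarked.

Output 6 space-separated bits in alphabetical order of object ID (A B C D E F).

Answer: 1 1 1 1 1 0

Derivation:
Roots: D E
Mark D: refs=A null A, marked=D
Mark E: refs=null E null, marked=D E
Mark A: refs=C, marked=A D E
Mark C: refs=D B B, marked=A C D E
Mark B: refs=E, marked=A B C D E
Unmarked (collected): F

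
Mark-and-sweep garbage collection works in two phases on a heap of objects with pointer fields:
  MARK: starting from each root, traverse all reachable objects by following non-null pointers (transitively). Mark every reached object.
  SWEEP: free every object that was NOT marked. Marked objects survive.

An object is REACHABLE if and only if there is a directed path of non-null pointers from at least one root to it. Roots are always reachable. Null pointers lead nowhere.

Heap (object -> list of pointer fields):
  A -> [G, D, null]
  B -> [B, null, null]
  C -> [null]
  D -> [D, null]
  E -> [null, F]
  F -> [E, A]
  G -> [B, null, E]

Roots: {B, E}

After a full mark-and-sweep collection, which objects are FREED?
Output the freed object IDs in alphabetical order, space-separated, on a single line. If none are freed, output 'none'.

Answer: C

Derivation:
Roots: B E
Mark B: refs=B null null, marked=B
Mark E: refs=null F, marked=B E
Mark F: refs=E A, marked=B E F
Mark A: refs=G D null, marked=A B E F
Mark G: refs=B null E, marked=A B E F G
Mark D: refs=D null, marked=A B D E F G
Unmarked (collected): C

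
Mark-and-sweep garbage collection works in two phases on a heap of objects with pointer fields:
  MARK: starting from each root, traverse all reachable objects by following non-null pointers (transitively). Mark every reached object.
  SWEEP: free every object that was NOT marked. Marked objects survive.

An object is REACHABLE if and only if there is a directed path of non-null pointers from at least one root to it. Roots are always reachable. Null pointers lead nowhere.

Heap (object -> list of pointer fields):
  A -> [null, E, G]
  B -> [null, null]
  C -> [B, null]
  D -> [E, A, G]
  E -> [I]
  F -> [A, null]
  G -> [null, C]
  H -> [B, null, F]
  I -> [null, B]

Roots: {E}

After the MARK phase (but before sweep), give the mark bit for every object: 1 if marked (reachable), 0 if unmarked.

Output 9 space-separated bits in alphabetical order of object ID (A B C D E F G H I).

Answer: 0 1 0 0 1 0 0 0 1

Derivation:
Roots: E
Mark E: refs=I, marked=E
Mark I: refs=null B, marked=E I
Mark B: refs=null null, marked=B E I
Unmarked (collected): A C D F G H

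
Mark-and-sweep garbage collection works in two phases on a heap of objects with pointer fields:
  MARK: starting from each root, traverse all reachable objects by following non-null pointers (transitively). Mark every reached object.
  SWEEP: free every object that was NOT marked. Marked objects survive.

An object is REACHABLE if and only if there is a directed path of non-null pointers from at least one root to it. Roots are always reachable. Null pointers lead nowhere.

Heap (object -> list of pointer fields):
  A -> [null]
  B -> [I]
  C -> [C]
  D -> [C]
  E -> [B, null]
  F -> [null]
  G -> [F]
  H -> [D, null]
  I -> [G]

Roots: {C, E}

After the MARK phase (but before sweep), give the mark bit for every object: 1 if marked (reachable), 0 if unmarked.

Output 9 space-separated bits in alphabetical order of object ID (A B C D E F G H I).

Answer: 0 1 1 0 1 1 1 0 1

Derivation:
Roots: C E
Mark C: refs=C, marked=C
Mark E: refs=B null, marked=C E
Mark B: refs=I, marked=B C E
Mark I: refs=G, marked=B C E I
Mark G: refs=F, marked=B C E G I
Mark F: refs=null, marked=B C E F G I
Unmarked (collected): A D H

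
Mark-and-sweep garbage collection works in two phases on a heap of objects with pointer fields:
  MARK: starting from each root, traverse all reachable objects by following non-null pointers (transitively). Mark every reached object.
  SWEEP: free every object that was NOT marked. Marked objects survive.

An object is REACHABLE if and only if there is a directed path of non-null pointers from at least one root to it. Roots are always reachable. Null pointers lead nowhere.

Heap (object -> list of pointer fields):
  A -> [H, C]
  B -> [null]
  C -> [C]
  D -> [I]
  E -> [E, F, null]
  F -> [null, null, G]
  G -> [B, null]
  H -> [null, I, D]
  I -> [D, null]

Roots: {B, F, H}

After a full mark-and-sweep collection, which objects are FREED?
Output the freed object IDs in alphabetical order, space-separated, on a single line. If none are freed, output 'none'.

Roots: B F H
Mark B: refs=null, marked=B
Mark F: refs=null null G, marked=B F
Mark H: refs=null I D, marked=B F H
Mark G: refs=B null, marked=B F G H
Mark I: refs=D null, marked=B F G H I
Mark D: refs=I, marked=B D F G H I
Unmarked (collected): A C E

Answer: A C E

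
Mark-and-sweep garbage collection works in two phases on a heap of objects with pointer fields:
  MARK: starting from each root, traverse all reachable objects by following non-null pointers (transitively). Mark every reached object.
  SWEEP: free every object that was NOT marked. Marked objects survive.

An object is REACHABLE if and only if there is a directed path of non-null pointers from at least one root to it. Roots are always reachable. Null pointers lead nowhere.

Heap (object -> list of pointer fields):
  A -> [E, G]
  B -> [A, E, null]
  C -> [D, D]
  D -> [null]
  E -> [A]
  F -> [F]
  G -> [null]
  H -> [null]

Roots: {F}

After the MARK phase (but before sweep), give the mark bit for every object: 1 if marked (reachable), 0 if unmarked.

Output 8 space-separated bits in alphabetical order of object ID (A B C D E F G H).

Answer: 0 0 0 0 0 1 0 0

Derivation:
Roots: F
Mark F: refs=F, marked=F
Unmarked (collected): A B C D E G H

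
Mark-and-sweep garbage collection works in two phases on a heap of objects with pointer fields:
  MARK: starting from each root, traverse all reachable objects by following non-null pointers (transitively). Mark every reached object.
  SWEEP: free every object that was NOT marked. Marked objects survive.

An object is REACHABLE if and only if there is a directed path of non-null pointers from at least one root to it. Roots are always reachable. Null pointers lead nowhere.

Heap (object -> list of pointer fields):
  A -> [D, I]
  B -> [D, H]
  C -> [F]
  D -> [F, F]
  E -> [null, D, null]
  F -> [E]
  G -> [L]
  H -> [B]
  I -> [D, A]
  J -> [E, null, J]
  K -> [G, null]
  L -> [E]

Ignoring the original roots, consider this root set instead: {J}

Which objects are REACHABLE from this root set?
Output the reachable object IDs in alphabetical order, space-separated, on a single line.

Roots: J
Mark J: refs=E null J, marked=J
Mark E: refs=null D null, marked=E J
Mark D: refs=F F, marked=D E J
Mark F: refs=E, marked=D E F J
Unmarked (collected): A B C G H I K L

Answer: D E F J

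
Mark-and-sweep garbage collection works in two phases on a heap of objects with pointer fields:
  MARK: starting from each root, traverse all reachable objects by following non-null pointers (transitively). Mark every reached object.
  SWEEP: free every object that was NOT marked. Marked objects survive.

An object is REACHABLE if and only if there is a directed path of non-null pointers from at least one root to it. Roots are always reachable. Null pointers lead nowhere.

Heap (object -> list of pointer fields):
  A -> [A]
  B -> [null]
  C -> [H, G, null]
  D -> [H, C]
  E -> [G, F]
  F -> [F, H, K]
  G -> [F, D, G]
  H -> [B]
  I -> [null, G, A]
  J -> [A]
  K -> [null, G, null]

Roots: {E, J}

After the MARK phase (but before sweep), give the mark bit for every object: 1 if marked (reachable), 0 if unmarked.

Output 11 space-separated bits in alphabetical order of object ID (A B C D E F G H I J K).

Answer: 1 1 1 1 1 1 1 1 0 1 1

Derivation:
Roots: E J
Mark E: refs=G F, marked=E
Mark J: refs=A, marked=E J
Mark G: refs=F D G, marked=E G J
Mark F: refs=F H K, marked=E F G J
Mark A: refs=A, marked=A E F G J
Mark D: refs=H C, marked=A D E F G J
Mark H: refs=B, marked=A D E F G H J
Mark K: refs=null G null, marked=A D E F G H J K
Mark C: refs=H G null, marked=A C D E F G H J K
Mark B: refs=null, marked=A B C D E F G H J K
Unmarked (collected): I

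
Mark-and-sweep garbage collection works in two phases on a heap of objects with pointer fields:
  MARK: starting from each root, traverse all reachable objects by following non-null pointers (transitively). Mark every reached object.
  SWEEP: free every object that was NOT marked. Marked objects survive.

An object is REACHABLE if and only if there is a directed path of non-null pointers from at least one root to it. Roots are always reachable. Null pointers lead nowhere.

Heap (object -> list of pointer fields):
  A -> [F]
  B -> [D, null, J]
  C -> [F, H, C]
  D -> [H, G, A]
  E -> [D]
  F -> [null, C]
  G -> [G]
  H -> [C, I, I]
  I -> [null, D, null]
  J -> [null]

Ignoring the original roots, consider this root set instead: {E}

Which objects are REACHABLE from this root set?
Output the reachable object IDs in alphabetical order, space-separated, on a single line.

Answer: A C D E F G H I

Derivation:
Roots: E
Mark E: refs=D, marked=E
Mark D: refs=H G A, marked=D E
Mark H: refs=C I I, marked=D E H
Mark G: refs=G, marked=D E G H
Mark A: refs=F, marked=A D E G H
Mark C: refs=F H C, marked=A C D E G H
Mark I: refs=null D null, marked=A C D E G H I
Mark F: refs=null C, marked=A C D E F G H I
Unmarked (collected): B J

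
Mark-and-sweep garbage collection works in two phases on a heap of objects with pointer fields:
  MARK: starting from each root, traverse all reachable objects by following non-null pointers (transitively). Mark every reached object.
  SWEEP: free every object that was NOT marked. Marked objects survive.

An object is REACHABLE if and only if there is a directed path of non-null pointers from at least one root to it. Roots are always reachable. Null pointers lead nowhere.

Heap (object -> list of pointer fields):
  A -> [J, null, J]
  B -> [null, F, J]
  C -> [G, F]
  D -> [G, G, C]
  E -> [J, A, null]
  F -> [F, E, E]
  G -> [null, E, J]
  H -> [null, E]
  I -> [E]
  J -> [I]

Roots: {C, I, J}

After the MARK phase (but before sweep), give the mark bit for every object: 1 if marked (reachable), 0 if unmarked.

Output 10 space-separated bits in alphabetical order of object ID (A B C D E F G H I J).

Answer: 1 0 1 0 1 1 1 0 1 1

Derivation:
Roots: C I J
Mark C: refs=G F, marked=C
Mark I: refs=E, marked=C I
Mark J: refs=I, marked=C I J
Mark G: refs=null E J, marked=C G I J
Mark F: refs=F E E, marked=C F G I J
Mark E: refs=J A null, marked=C E F G I J
Mark A: refs=J null J, marked=A C E F G I J
Unmarked (collected): B D H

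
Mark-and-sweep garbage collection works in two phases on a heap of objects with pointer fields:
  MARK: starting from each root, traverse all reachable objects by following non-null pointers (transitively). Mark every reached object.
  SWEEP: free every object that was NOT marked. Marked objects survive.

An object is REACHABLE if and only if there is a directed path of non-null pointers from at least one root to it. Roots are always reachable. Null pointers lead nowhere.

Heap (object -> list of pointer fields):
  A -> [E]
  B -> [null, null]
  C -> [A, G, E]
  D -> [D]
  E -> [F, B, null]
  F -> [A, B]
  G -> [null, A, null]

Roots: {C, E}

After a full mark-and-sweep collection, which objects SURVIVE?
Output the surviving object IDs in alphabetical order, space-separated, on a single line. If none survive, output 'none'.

Answer: A B C E F G

Derivation:
Roots: C E
Mark C: refs=A G E, marked=C
Mark E: refs=F B null, marked=C E
Mark A: refs=E, marked=A C E
Mark G: refs=null A null, marked=A C E G
Mark F: refs=A B, marked=A C E F G
Mark B: refs=null null, marked=A B C E F G
Unmarked (collected): D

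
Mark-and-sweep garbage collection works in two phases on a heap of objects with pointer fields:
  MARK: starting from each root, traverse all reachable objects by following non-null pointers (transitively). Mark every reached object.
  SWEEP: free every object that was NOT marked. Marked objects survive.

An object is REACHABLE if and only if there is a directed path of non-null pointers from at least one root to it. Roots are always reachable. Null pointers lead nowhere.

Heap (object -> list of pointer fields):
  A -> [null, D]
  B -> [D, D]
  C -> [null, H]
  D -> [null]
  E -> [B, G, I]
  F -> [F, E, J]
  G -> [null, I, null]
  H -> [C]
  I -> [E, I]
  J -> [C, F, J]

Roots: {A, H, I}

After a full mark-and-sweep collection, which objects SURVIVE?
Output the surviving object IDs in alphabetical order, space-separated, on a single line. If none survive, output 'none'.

Answer: A B C D E G H I

Derivation:
Roots: A H I
Mark A: refs=null D, marked=A
Mark H: refs=C, marked=A H
Mark I: refs=E I, marked=A H I
Mark D: refs=null, marked=A D H I
Mark C: refs=null H, marked=A C D H I
Mark E: refs=B G I, marked=A C D E H I
Mark B: refs=D D, marked=A B C D E H I
Mark G: refs=null I null, marked=A B C D E G H I
Unmarked (collected): F J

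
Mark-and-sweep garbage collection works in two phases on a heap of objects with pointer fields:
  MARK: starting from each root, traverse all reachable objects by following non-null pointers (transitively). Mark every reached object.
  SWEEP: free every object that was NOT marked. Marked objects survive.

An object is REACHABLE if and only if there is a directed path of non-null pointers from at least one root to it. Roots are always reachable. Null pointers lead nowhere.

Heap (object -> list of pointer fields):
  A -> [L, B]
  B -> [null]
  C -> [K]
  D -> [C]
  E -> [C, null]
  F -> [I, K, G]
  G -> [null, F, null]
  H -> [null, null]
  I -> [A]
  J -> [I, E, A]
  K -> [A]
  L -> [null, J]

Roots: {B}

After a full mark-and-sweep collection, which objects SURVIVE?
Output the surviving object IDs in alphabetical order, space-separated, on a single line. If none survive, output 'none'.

Roots: B
Mark B: refs=null, marked=B
Unmarked (collected): A C D E F G H I J K L

Answer: B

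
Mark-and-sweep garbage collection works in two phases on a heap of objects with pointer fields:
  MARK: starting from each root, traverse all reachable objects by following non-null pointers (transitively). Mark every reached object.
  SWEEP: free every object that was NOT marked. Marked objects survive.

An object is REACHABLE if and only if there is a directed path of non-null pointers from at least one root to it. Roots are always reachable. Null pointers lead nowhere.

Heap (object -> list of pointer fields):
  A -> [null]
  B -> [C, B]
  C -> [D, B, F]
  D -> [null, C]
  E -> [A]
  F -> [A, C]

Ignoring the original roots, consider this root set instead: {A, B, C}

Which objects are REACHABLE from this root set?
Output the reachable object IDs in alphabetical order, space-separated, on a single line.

Roots: A B C
Mark A: refs=null, marked=A
Mark B: refs=C B, marked=A B
Mark C: refs=D B F, marked=A B C
Mark D: refs=null C, marked=A B C D
Mark F: refs=A C, marked=A B C D F
Unmarked (collected): E

Answer: A B C D F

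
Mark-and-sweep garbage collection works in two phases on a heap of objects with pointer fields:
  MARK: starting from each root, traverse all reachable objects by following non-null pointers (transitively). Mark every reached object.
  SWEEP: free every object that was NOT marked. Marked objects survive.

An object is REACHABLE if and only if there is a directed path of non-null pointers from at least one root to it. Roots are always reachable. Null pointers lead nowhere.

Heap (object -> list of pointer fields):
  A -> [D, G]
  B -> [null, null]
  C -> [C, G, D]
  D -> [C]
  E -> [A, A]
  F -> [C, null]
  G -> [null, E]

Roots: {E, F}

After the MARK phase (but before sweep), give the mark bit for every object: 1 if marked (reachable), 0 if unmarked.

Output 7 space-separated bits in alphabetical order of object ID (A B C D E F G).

Answer: 1 0 1 1 1 1 1

Derivation:
Roots: E F
Mark E: refs=A A, marked=E
Mark F: refs=C null, marked=E F
Mark A: refs=D G, marked=A E F
Mark C: refs=C G D, marked=A C E F
Mark D: refs=C, marked=A C D E F
Mark G: refs=null E, marked=A C D E F G
Unmarked (collected): B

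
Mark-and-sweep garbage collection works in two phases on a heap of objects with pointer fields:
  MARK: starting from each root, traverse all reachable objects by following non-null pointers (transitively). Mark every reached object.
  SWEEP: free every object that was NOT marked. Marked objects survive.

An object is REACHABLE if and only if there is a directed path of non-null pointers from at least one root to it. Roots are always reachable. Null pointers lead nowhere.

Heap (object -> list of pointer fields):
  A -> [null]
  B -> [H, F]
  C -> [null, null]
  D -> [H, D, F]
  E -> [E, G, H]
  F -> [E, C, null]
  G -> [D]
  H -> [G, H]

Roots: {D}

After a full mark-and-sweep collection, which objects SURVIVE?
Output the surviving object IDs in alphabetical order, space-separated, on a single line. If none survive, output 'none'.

Roots: D
Mark D: refs=H D F, marked=D
Mark H: refs=G H, marked=D H
Mark F: refs=E C null, marked=D F H
Mark G: refs=D, marked=D F G H
Mark E: refs=E G H, marked=D E F G H
Mark C: refs=null null, marked=C D E F G H
Unmarked (collected): A B

Answer: C D E F G H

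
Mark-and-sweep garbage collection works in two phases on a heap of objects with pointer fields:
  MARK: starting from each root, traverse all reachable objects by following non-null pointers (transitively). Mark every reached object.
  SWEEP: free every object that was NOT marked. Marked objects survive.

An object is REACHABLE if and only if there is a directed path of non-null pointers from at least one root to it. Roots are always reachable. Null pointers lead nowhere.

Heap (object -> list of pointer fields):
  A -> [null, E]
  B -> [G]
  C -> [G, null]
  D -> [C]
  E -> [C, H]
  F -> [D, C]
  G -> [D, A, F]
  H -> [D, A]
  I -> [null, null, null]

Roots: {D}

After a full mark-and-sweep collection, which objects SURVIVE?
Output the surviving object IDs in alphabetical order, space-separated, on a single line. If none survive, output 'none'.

Roots: D
Mark D: refs=C, marked=D
Mark C: refs=G null, marked=C D
Mark G: refs=D A F, marked=C D G
Mark A: refs=null E, marked=A C D G
Mark F: refs=D C, marked=A C D F G
Mark E: refs=C H, marked=A C D E F G
Mark H: refs=D A, marked=A C D E F G H
Unmarked (collected): B I

Answer: A C D E F G H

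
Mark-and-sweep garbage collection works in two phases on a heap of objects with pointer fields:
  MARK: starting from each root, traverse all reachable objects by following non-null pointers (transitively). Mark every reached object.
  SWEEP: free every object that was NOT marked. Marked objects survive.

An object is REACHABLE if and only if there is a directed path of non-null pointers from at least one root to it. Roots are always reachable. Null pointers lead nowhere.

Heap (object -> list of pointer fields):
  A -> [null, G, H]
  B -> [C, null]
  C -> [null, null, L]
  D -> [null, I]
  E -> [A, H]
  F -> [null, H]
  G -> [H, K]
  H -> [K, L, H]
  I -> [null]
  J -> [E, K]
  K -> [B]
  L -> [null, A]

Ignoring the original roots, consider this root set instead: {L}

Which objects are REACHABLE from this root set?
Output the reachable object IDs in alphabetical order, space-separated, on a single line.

Answer: A B C G H K L

Derivation:
Roots: L
Mark L: refs=null A, marked=L
Mark A: refs=null G H, marked=A L
Mark G: refs=H K, marked=A G L
Mark H: refs=K L H, marked=A G H L
Mark K: refs=B, marked=A G H K L
Mark B: refs=C null, marked=A B G H K L
Mark C: refs=null null L, marked=A B C G H K L
Unmarked (collected): D E F I J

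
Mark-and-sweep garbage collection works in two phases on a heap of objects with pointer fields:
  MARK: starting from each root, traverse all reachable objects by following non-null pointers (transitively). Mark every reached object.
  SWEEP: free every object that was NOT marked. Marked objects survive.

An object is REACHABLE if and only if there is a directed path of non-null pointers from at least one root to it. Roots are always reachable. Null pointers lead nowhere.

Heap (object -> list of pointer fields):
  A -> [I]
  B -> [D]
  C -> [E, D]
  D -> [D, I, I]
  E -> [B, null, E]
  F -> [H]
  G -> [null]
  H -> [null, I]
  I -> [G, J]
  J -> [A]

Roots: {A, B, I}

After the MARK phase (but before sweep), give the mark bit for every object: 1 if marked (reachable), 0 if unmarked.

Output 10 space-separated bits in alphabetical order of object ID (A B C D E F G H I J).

Answer: 1 1 0 1 0 0 1 0 1 1

Derivation:
Roots: A B I
Mark A: refs=I, marked=A
Mark B: refs=D, marked=A B
Mark I: refs=G J, marked=A B I
Mark D: refs=D I I, marked=A B D I
Mark G: refs=null, marked=A B D G I
Mark J: refs=A, marked=A B D G I J
Unmarked (collected): C E F H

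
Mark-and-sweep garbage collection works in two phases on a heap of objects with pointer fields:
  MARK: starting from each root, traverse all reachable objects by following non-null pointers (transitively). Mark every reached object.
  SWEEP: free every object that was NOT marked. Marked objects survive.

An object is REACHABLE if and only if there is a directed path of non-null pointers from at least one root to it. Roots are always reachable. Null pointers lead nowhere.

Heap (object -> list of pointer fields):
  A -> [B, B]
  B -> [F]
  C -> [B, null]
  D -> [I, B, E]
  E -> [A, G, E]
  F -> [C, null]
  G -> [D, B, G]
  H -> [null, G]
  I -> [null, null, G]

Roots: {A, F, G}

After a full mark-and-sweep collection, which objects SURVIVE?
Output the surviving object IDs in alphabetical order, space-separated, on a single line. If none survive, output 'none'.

Answer: A B C D E F G I

Derivation:
Roots: A F G
Mark A: refs=B B, marked=A
Mark F: refs=C null, marked=A F
Mark G: refs=D B G, marked=A F G
Mark B: refs=F, marked=A B F G
Mark C: refs=B null, marked=A B C F G
Mark D: refs=I B E, marked=A B C D F G
Mark I: refs=null null G, marked=A B C D F G I
Mark E: refs=A G E, marked=A B C D E F G I
Unmarked (collected): H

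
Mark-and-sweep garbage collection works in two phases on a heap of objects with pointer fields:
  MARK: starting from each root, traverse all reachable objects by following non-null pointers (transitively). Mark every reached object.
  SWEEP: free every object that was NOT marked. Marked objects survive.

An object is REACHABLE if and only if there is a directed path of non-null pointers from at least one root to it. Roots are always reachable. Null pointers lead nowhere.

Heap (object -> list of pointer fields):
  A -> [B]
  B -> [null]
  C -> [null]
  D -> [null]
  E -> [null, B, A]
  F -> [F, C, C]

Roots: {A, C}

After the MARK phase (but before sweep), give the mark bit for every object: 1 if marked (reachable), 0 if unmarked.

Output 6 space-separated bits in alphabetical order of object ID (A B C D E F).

Answer: 1 1 1 0 0 0

Derivation:
Roots: A C
Mark A: refs=B, marked=A
Mark C: refs=null, marked=A C
Mark B: refs=null, marked=A B C
Unmarked (collected): D E F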